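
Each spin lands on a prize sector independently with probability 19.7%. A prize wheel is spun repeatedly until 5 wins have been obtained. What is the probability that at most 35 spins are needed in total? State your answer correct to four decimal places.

0.8466

Finishing within 35 spins ⇔ at least 5 successes in the first 35. With X ~ Binomial(35, 0.197), P(Y ≤ 35) = 1 − P(X ≤ 4).
  k=0: C(35,0)·0.197^0·0.803^35 = 0.000462
  k=1: C(35,1)·0.197^1·0.803^34 = 0.003971
  k=2: C(35,2)·0.197^2·0.803^33 = 0.016560
  k=3: C(35,3)·0.197^3·0.803^32 = 0.044690
  k=4: C(35,4)·0.197^4·0.803^31 = 0.087709
1 − 0.153392 = 0.846608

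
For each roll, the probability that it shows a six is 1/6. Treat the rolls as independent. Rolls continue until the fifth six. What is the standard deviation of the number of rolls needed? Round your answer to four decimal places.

Y = total rolls until the fifth success; negative binomial with r=5, p=0.166667.
SD(Y) = √[r(1−p)/p²] = √(150.000000) = 12.247449

12.2474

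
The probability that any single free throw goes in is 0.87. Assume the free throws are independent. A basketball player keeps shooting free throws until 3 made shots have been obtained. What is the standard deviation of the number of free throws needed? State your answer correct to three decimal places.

Y = total free throws until the third success; negative binomial with r=3, p=0.87.
SD(Y) = √[r(1−p)/p²] = √(0.51526) = 0.71782

0.718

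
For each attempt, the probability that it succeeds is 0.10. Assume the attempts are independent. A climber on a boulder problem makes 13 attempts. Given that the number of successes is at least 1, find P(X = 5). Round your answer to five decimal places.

0.00743

X ~ Binomial(13, 0.10). Want P(X=5 | X≥1) = P(X=5) / P(X≥1).
P(X=5) = C(13,5)·0.10^5·0.90^8 = 0.0055401
P(X≥1) = 1 − 0.2541866 = 0.7458134
Ratio = 0.0055401 / 0.7458134 = 0.0074283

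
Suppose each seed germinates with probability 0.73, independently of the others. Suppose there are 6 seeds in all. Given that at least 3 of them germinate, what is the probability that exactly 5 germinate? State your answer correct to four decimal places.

0.3532

X ~ Binomial(6, 0.73). Want P(X=5 | X≥3) = P(X=5) / P(X≥3).
P(X=5) = C(6,5)·0.73^5·0.27^1 = 0.335838
P(X≥3) = 1 − 0.000387 − 0.006285 − 0.042481 = 0.950847
Ratio = 0.335838 / 0.950847 = 0.353198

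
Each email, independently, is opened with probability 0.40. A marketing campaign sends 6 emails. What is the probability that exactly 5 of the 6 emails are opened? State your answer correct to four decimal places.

X ~ Binomial(n=6, p=0.40).
P(X=5) = C(6,5) · p^5 · (1−p)^1
= 6 · 0.01024 · 0.6 = 0.036864

0.0369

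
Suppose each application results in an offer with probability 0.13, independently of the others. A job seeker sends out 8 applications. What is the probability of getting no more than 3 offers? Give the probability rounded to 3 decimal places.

0.987

X ~ Binomial(8, 0.13); P(X ≤ 3) = Σ C(8,k) p^k (1−p)^(8−k) over k:
  k=0: C(8,0)·0.13^0·0.87^8 = 0.32821
  k=1: C(8,1)·0.13^1·0.87^7 = 0.39234
  k=2: C(8,2)·0.13^2·0.87^6 = 0.20519
  k=3: C(8,3)·0.13^3·0.87^5 = 0.06132
Total = 0.98707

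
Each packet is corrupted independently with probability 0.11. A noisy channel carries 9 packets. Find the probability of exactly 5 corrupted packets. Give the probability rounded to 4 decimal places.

X ~ Binomial(n=9, p=0.11).
P(X=5) = C(9,5) · p^5 · (1−p)^4
= 126 · 1.6105e-05 · 0.62742 = 0.001273

0.0013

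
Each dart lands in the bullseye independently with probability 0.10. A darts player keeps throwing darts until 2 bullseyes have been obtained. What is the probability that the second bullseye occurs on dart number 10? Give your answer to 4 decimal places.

Y = trial on which the second success occurs; negative binomial, r=2, p=0.10.
P(Y=10) = C(9,1) · p^2 · (1−p)^8
= 9 · 0.01 · 0.43047 = 0.038742

0.0387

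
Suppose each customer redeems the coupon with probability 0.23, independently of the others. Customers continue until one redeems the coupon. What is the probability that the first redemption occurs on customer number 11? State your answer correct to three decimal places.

0.017

Geometric (trials to first success), p = 0.23.
P(Y = 11) = (1−p)^10 · p = 0.073267 · 0.23 = 0.01685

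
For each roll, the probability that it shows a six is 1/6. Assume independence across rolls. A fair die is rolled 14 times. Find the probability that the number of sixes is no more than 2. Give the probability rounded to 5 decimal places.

X ~ Binomial(14, 0.166667); P(X ≤ 2) = Σ C(14,k) p^k (1−p)^(14−k) over k:
  k=0: C(14,0)·0.166667^0·0.833333^14 = 0.0778866
  k=1: C(14,1)·0.166667^1·0.833333^13 = 0.2180824
  k=2: C(14,2)·0.166667^2·0.833333^12 = 0.2835071
Total = 0.5794760

0.57948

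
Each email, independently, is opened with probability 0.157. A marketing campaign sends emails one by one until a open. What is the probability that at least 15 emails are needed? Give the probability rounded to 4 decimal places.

Y = number of emails to the first success; geometric, p = 0.157.
P(Y > 14) = P(first 14 all fail) = (1−p)^14 = 0.091535

0.0915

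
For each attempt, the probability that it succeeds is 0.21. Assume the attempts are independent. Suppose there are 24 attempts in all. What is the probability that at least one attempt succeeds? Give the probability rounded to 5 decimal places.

0.99651

P(at least one) = 1 − P(none) = 1 − (1 − 0.21)^24
= 1 − 0.0034918 = 0.9965082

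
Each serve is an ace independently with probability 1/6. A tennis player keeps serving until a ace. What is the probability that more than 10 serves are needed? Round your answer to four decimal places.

Y = number of serves to the first success; geometric, p = 0.166667.
P(Y > 10) = P(first 10 all fail) = (1−p)^10 = 0.161506

0.1615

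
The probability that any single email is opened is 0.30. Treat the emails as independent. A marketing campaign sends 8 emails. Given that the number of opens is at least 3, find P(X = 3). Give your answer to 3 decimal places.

X ~ Binomial(8, 0.30). Want P(X=3 | X≥3) = P(X=3) / P(X≥3).
P(X=3) = C(8,3)·0.30^3·0.70^5 = 0.25412
P(X≥3) = 1 − 0.05765 − 0.19765 − 0.29648 = 0.44823
Ratio = 0.25412 / 0.44823 = 0.56695

0.567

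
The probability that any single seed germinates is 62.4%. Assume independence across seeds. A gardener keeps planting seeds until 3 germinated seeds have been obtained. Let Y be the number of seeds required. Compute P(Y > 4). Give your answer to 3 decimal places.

Needing more than 4 seeds ⇔ fewer than 3 successes in the first 4. With X ~ Binomial(4, 0.624), P(Y > 4) = P(X ≤ 2).
  k=0: C(4,0)·0.624^0·0.376^4 = 0.01999
  k=1: C(4,1)·0.624^1·0.376^3 = 0.13268
  k=2: C(4,2)·0.624^2·0.376^2 = 0.33029
P(X ≤ 2) = 0.48296

0.483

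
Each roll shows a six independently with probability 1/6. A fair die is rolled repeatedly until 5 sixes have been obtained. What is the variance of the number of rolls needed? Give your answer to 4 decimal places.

150.0000

Y = total rolls until the fifth success; negative binomial with r=5, p=0.166667.
Var(Y) = r(1−p)/p² = 5·0.833333 / 0.166667² = 150.000000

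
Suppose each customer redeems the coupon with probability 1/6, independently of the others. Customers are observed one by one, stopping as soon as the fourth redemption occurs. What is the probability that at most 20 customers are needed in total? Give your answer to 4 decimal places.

Finishing within 20 customers ⇔ at least 4 successes in the first 20. With X ~ Binomial(20, 0.166667), P(Y ≤ 20) = 1 − P(X ≤ 3).
  k=0: C(20,0)·0.166667^0·0.833333^20 = 0.026084
  k=1: C(20,1)·0.166667^1·0.833333^19 = 0.104336
  k=2: C(20,2)·0.166667^2·0.833333^18 = 0.198239
  k=3: C(20,3)·0.166667^3·0.833333^17 = 0.237887
1 − 0.566546 = 0.433454

0.4335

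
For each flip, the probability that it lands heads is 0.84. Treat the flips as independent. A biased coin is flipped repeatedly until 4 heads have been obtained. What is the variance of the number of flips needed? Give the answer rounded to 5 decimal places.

Y = total flips until the fourth success; negative binomial with r=4, p=0.84.
Var(Y) = r(1−p)/p² = 4·0.16 / 0.84² = 0.9070295

0.90703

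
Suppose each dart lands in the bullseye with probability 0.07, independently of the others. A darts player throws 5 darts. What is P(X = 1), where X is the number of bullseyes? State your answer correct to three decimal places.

X ~ Binomial(n=5, p=0.07).
P(X=1) = C(5,1) · p^1 · (1−p)^4
= 5 · 0.07 · 0.74805 = 0.26182

0.262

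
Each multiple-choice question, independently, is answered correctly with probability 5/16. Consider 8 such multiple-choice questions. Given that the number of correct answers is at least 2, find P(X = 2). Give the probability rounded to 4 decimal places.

X ~ Binomial(8, 0.3125). Want P(X=2 | X≥2) = P(X=2) / P(X≥2).
P(X=2) = C(8,2)·0.3125^2·0.6875^6 = 0.288732
P(X≥2) = 1 − 0.049909 − 0.181488 = 0.768602
Ratio = 0.288732 / 0.768602 = 0.375658

0.3757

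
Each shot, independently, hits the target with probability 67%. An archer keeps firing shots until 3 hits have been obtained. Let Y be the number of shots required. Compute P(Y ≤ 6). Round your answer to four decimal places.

0.9031

Finishing within 6 shots ⇔ at least 3 successes in the first 6. With X ~ Binomial(6, 0.67), P(Y ≤ 6) = 1 − P(X ≤ 2).
  k=0: C(6,0)·0.67^0·0.33^6 = 0.001291
  k=1: C(6,1)·0.67^1·0.33^5 = 0.015732
  k=2: C(6,2)·0.67^2·0.33^4 = 0.079854
1 − 0.096878 = 0.903122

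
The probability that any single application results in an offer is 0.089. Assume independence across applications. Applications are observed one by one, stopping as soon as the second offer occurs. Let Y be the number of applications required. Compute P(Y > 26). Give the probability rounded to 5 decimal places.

0.31368

Needing more than 26 applications ⇔ fewer than 2 successes in the first 26. With X ~ Binomial(26, 0.089), P(Y > 26) = P(X ≤ 1).
  k=0: C(26,0)·0.089^0·0.911^26 = 0.0886090
  k=1: C(26,1)·0.089^1·0.911^25 = 0.2250727
P(X ≤ 1) = 0.3136817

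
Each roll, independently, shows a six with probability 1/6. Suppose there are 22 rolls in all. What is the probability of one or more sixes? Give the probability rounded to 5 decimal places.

0.98189

P(at least one) = 1 − P(none) = 1 − (1 − 0.166667)^22
= 1 − 0.0181139 = 0.9818861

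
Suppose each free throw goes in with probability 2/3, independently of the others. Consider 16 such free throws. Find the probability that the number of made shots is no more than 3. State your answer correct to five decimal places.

X ~ Binomial(16, 0.666667); P(X ≤ 3) = Σ C(16,k) p^k (1−p)^(16−k) over k:
  k=0: C(16,0)·0.666667^0·0.333333^16 = 0.0000000
  k=1: C(16,1)·0.666667^1·0.333333^15 = 0.0000007
  k=2: C(16,2)·0.666667^2·0.333333^14 = 0.0000112
  k=3: C(16,3)·0.666667^3·0.333333^13 = 0.0001041
Total = 0.0001160

0.00012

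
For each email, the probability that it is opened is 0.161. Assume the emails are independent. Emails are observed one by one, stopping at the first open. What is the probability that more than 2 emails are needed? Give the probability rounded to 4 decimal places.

Y = number of emails to the first success; geometric, p = 0.161.
P(Y > 2) = P(first 2 all fail) = (1−p)^2 = 0.703921

0.7039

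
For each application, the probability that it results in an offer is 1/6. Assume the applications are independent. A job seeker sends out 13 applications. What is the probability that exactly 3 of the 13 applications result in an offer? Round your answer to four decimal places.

0.2138

X ~ Binomial(n=13, p=0.166667).
P(X=3) = C(13,3) · p^3 · (1−p)^10
= 286 · 0.0046296 · 0.16151 = 0.213845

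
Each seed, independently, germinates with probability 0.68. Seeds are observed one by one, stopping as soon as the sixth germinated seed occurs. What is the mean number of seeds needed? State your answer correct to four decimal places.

8.8235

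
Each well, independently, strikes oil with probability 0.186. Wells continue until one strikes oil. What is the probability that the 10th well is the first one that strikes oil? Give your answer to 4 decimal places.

Geometric (trials to first success), p = 0.186.
P(Y = 10) = (1−p)^9 · p = 0.1569 · 0.186 = 0.029183

0.0292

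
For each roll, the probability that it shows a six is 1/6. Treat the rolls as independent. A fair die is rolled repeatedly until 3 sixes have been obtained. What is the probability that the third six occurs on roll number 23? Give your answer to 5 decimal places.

Y = trial on which the third success occurs; negative binomial, r=3, p=0.166667.
P(Y=23) = C(22,2) · p^3 · (1−p)^20
= 231 · 0.0046296 · 0.026084 = 0.0278954

0.02790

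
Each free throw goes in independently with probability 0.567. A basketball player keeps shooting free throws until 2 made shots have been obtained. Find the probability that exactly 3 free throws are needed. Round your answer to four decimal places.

Y = trial on which the second success occurs; negative binomial, r=2, p=0.567.
P(Y=3) = C(2,1) · p^2 · (1−p)^1
= 2 · 0.32149 · 0.433 = 0.278409

0.2784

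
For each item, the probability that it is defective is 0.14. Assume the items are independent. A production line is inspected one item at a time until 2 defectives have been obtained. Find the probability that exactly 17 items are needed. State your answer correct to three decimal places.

0.033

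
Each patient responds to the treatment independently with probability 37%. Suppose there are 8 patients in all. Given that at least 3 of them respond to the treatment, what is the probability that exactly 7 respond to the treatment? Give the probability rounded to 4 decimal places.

0.0077

X ~ Binomial(8, 0.37). Want P(X=7 | X≥3) = P(X=7) / P(X≥3).
P(X=7) = C(8,7)·0.37^7·0.63^1 = 0.004785
P(X≥3) = 1 − 0.024816 − 0.116594 − 0.239665 = 0.618926
Ratio = 0.004785 / 0.618926 = 0.007730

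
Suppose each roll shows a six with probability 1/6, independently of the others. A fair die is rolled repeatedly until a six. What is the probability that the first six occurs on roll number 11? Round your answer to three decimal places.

0.027

Geometric (trials to first success), p = 0.166667.
P(Y = 11) = (1−p)^10 · p = 0.16151 · 0.166667 = 0.02692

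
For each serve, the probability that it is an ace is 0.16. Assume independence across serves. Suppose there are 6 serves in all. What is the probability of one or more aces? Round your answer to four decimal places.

P(at least one) = 1 − P(none) = 1 − (1 − 0.16)^6
= 1 − 0.351298 = 0.648702

0.6487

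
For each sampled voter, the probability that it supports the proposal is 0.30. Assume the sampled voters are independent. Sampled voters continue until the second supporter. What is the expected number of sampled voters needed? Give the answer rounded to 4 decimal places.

Y = total sampled voters until the second success; negative binomial with r=2, p=0.30.
E[Y] = r / p = 2 / 0.30 = 6.666667

6.6667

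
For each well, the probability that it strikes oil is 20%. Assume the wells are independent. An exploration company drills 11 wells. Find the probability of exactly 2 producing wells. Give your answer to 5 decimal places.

0.29528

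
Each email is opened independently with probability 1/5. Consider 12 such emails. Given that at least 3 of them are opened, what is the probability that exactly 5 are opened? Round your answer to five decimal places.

X ~ Binomial(12, 0.20). Want P(X=5 | X≥3) = P(X=5) / P(X≥3).
P(X=5) = C(12,5)·0.20^5·0.80^7 = 0.0531502
P(X≥3) = 1 − 0.0687195 − 0.2061584 − 0.2834678 = 0.4416543
Ratio = 0.0531502 / 0.4416543 = 0.1203435

0.12034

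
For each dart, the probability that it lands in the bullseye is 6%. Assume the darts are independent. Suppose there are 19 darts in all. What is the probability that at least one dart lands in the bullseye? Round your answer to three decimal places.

P(at least one) = 1 − P(none) = 1 − (1 − 0.06)^19
= 1 − 0.30862 = 0.69138

0.691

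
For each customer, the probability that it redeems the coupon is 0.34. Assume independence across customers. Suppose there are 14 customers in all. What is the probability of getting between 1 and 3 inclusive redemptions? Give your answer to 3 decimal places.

X ~ Binomial(14, 0.34); P(1 ≤ X ≤ 3) = Σ C(14,k) p^k (1−p)^(14−k) over k:
  k=1: C(14,1)·0.34^1·0.66^13 = 0.02146
  k=2: C(14,2)·0.34^2·0.66^12 = 0.07187
  k=3: C(14,3)·0.34^3·0.66^11 = 0.14809
Total = 0.24142

0.241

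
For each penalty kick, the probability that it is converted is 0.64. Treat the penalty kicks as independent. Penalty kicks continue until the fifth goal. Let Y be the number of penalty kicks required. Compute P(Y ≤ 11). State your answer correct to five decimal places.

Finishing within 11 penalty kicks ⇔ at least 5 successes in the first 11. With X ~ Binomial(11, 0.64), P(Y ≤ 11) = 1 − P(X ≤ 4).
  k=0: C(11,0)·0.64^0·0.36^11 = 0.0000132
  k=1: C(11,1)·0.64^1·0.36^10 = 0.0002574
  k=2: C(11,2)·0.64^2·0.36^9 = 0.0022879
  k=3: C(11,3)·0.64^3·0.36^8 = 0.0122024
  k=4: C(11,4)·0.64^4·0.36^7 = 0.0433862
1 − 0.0581470 = 0.9418530

0.94185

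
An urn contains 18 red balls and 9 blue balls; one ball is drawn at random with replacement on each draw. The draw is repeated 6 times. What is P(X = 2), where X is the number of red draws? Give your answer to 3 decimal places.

0.082

X ~ Binomial(n=6, p=0.666667).
P(X=2) = C(6,2) · p^2 · (1−p)^4
= 15 · 0.44444 · 0.012346 = 0.08230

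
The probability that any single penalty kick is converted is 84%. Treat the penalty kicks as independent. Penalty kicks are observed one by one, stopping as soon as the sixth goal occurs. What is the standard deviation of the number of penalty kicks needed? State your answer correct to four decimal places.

Y = total penalty kicks until the sixth success; negative binomial with r=6, p=0.84.
SD(Y) = √[r(1−p)/p²] = √(1.360544) = 1.166424

1.1664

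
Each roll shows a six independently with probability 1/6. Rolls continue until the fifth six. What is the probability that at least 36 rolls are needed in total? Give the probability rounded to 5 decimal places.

0.28432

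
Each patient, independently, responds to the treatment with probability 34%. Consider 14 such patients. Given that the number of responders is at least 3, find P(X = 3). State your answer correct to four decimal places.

0.1639

X ~ Binomial(14, 0.34). Want P(X=3 | X≥3) = P(X=3) / P(X≥3).
P(X=3) = C(14,3)·0.34^3·0.66^11 = 0.148089
P(X≥3) = 1 − 0.002976 − 0.021462 − 0.071866 = 0.903695
Ratio = 0.148089 / 0.903695 = 0.163870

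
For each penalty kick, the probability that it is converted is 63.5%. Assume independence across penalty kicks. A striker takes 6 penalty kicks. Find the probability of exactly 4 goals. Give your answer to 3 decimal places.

X ~ Binomial(n=6, p=0.635).
P(X=4) = C(6,4) · p^4 · (1−p)^2
= 15 · 0.16259 · 0.13323 = 0.32492

0.325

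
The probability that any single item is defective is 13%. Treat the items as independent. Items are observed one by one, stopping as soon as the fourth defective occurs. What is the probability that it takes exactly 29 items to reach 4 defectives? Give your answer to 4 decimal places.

0.0288

Y = trial on which the fourth success occurs; negative binomial, r=4, p=0.13.
P(Y=29) = C(28,3) · p^4 · (1−p)^25
= 3276 · 0.00028561 · 0.03076 = 0.028781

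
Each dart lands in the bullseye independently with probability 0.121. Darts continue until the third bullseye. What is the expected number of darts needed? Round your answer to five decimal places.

Y = total darts until the third success; negative binomial with r=3, p=0.121.
E[Y] = r / p = 3 / 0.121 = 24.7933884

24.79339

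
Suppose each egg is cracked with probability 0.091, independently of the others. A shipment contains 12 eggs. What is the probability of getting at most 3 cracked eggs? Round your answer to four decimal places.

X ~ Binomial(12, 0.091); P(X ≤ 3) = Σ C(12,k) p^k (1−p)^(12−k) over k:
  k=0: C(12,0)·0.091^0·0.909^12 = 0.318249
  k=1: C(12,1)·0.091^1·0.909^11 = 0.382319
  k=2: C(12,2)·0.091^2·0.909^10 = 0.210507
  k=3: C(12,3)·0.091^3·0.909^9 = 0.070246
Total = 0.981320

0.9813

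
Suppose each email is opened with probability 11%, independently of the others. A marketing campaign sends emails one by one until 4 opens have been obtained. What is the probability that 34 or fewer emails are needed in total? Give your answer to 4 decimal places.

Finishing within 34 emails ⇔ at least 4 successes in the first 34. With X ~ Binomial(34, 0.11), P(Y ≤ 34) = 1 − P(X ≤ 3).
  k=0: C(34,0)·0.11^0·0.89^34 = 0.019022
  k=1: C(34,1)·0.11^1·0.89^33 = 0.079936
  k=2: C(34,2)·0.11^2·0.89^32 = 0.163015
  k=3: C(34,3)·0.11^3·0.89^31 = 0.214912
1 − 0.476885 = 0.523115

0.5231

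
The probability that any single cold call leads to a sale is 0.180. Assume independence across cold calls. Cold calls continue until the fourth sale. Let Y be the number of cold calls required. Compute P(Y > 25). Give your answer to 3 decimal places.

0.317

Needing more than 25 cold calls ⇔ fewer than 4 successes in the first 25. With X ~ Binomial(25, 0.18), P(Y > 25) = P(X ≤ 3).
  k=0: C(25,0)·0.18^0·0.82^25 = 0.00700
  k=1: C(25,1)·0.18^1·0.82^24 = 0.03844
  k=2: C(25,2)·0.18^2·0.82^23 = 0.10125
  k=3: C(25,3)·0.18^3·0.82^22 = 0.17039
P(X ≤ 3) = 0.31708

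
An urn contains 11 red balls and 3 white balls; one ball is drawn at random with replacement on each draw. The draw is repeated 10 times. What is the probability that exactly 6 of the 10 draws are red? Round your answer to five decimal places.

0.10418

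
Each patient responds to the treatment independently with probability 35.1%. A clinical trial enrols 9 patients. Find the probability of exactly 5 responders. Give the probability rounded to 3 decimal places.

X ~ Binomial(n=9, p=0.351).
P(X=5) = C(9,5) · p^5 · (1−p)^4
= 126 · 0.0053276 · 0.17741 = 0.11909

0.119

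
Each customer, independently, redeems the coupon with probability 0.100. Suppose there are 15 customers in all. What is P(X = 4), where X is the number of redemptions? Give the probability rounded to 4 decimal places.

0.0428

X ~ Binomial(n=15, p=0.10).
P(X=4) = C(15,4) · p^4 · (1−p)^11
= 1365 · 0.0001 · 0.31381 = 0.042835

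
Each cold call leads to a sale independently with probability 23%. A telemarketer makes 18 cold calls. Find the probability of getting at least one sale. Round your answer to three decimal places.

P(at least one) = 1 − P(none) = 1 − (1 − 0.23)^18
= 1 − 0.00905 = 0.99095

0.991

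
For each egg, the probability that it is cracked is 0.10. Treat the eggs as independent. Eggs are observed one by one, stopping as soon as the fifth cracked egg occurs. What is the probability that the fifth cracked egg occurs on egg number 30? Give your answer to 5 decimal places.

Y = trial on which the fifth success occurs; negative binomial, r=5, p=0.10.
P(Y=30) = C(29,4) · p^5 · (1−p)^25
= 23751 · 1e-05 · 0.07179 = 0.0170508

0.01705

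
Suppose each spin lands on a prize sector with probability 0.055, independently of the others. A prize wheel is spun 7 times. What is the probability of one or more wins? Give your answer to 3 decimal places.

P(at least one) = 1 − P(none) = 1 − (1 − 0.055)^7
= 1 − 0.67301 = 0.32699

0.327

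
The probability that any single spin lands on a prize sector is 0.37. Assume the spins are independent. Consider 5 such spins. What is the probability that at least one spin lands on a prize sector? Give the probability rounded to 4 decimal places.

0.9008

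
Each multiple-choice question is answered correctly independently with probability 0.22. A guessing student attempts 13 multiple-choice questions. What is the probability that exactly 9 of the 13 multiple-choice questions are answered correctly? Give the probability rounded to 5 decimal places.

0.00032

X ~ Binomial(n=13, p=0.22).
P(X=9) = C(13,9) · p^9 · (1−p)^4
= 715 · 1.2073e-06 · 0.37015 = 0.0003195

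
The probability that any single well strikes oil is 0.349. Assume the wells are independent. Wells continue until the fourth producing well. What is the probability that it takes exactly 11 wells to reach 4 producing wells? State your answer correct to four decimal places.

0.0882

Y = trial on which the fourth success occurs; negative binomial, r=4, p=0.349.
P(Y=11) = C(10,3) · p^4 · (1−p)^7
= 120 · 0.014835 · 0.049553 = 0.088217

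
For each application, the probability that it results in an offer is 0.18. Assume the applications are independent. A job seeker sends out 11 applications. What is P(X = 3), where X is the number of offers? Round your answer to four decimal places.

X ~ Binomial(n=11, p=0.18).
P(X=3) = C(11,3) · p^3 · (1−p)^8
= 165 · 0.005832 · 0.20441 = 0.196704

0.1967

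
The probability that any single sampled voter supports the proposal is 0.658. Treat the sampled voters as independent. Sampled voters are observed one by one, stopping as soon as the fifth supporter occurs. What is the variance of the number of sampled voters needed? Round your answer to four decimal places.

3.9495

Y = total sampled voters until the fifth success; negative binomial with r=5, p=0.658.
Var(Y) = r(1−p)/p² = 5·0.342 / 0.658² = 3.949520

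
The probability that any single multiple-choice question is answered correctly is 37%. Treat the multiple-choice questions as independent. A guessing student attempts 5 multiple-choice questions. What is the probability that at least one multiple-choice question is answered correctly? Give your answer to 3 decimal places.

P(at least one) = 1 − P(none) = 1 − (1 − 0.37)^5
= 1 − 0.09924 = 0.90076

0.901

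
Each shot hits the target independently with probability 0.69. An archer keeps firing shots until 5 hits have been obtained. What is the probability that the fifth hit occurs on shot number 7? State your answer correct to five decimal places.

0.22546

Y = trial on which the fifth success occurs; negative binomial, r=5, p=0.69.
P(Y=7) = C(6,4) · p^5 · (1−p)^2
= 15 · 0.1564 · 0.0961 = 0.2254551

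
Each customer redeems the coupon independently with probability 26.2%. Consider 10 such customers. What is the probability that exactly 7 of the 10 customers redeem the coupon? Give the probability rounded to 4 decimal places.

0.0041

X ~ Binomial(n=10, p=0.262).
P(X=7) = C(10,7) · p^7 · (1−p)^3
= 120 · 8.4744e-05 · 0.40195 = 0.004088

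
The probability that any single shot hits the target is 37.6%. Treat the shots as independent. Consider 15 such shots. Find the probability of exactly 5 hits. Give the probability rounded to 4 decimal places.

0.2020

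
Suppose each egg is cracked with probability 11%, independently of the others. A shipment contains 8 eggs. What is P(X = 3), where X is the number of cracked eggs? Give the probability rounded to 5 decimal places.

0.04162

X ~ Binomial(n=8, p=0.11).
P(X=3) = C(8,3) · p^3 · (1−p)^5
= 56 · 0.001331 · 0.55841 = 0.0416213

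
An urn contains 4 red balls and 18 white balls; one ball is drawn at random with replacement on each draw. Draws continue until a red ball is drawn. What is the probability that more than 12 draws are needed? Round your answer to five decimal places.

0.08999

Y = number of draws to the first success; geometric, p = 0.181818.
P(Y > 12) = P(first 12 all fail) = (1−p)^12 = 0.0899908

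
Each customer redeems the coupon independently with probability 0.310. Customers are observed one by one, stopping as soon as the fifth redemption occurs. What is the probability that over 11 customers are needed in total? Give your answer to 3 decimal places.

0.767

Needing more than 11 customers ⇔ fewer than 5 successes in the first 11. With X ~ Binomial(11, 0.31), P(Y > 11) = P(X ≤ 4).
  k=0: C(11,0)·0.31^0·0.69^11 = 0.01688
  k=1: C(11,1)·0.31^1·0.69^10 = 0.08342
  k=2: C(11,2)·0.31^2·0.69^9 = 0.18738
  k=3: C(11,3)·0.31^3·0.69^8 = 0.25256
  k=4: C(11,4)·0.31^4·0.69^7 = 0.22694
P(X ≤ 4) = 0.76717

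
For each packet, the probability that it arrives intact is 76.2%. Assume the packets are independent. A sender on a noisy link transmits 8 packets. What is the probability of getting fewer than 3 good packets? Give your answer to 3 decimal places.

0.003

X ~ Binomial(8, 0.762); P(X ≤ 2) = Σ C(8,k) p^k (1−p)^(8−k) over k:
  k=0: C(8,0)·0.762^0·0.238^8 = 0.00001
  k=1: C(8,1)·0.762^1·0.238^7 = 0.00026
  k=2: C(8,2)·0.762^2·0.238^6 = 0.00295
Total = 0.00323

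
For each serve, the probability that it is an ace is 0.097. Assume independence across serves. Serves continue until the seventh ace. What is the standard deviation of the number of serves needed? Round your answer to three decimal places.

25.919

Y = total serves until the seventh success; negative binomial with r=7, p=0.097.
SD(Y) = √[r(1−p)/p²] = √(671.80359) = 25.91917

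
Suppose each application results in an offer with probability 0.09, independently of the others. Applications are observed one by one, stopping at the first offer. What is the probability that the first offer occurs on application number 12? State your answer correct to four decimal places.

0.0319

Geometric (trials to first success), p = 0.09.
P(Y = 12) = (1−p)^11 · p = 0.35437 · 0.09 = 0.031893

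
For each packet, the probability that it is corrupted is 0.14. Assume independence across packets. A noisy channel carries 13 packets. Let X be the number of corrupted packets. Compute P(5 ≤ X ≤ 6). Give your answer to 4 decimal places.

0.0252

X ~ Binomial(13, 0.14); P(5 ≤ X ≤ 6) = Σ C(13,k) p^k (1−p)^(13−k) over k:
  k=5: C(13,5)·0.14^5·0.86^8 = 0.020711
  k=6: C(13,6)·0.14^6·0.86^7 = 0.004495
Total = 0.025207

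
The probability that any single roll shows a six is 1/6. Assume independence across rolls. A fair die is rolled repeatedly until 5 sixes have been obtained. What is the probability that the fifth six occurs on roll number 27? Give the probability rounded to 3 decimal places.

0.035

Y = trial on which the fifth success occurs; negative binomial, r=5, p=0.166667.
P(Y=27) = C(26,4) · p^5 · (1−p)^22
= 14950 · 0.0001286 · 0.018114 = 0.03483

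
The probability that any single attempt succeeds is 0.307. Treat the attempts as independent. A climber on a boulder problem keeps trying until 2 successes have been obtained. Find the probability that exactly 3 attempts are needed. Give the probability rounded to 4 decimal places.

0.1306

Y = trial on which the second success occurs; negative binomial, r=2, p=0.307.
P(Y=3) = C(2,1) · p^2 · (1−p)^1
= 2 · 0.094249 · 0.693 = 0.130629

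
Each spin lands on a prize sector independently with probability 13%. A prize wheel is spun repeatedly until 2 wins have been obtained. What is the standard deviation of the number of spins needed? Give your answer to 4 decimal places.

10.1469

Y = total spins until the second success; negative binomial with r=2, p=0.13.
SD(Y) = √[r(1−p)/p²] = √(102.958580) = 10.146851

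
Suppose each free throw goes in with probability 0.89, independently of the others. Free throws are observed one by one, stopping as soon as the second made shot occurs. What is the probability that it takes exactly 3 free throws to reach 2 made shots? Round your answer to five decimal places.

Y = trial on which the second success occurs; negative binomial, r=2, p=0.89.
P(Y=3) = C(2,1) · p^2 · (1−p)^1
= 2 · 0.7921 · 0.11 = 0.1742620

0.17426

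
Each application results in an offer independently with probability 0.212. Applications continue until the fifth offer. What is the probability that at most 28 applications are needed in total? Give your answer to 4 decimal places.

Finishing within 28 applications ⇔ at least 5 successes in the first 28. With X ~ Binomial(28, 0.212), P(Y ≤ 28) = 1 − P(X ≤ 4).
  k=0: C(28,0)·0.212^0·0.788^28 = 0.001267
  k=1: C(28,1)·0.212^1·0.788^27 = 0.009543
  k=2: C(28,2)·0.212^2·0.788^26 = 0.034661
  k=3: C(28,3)·0.212^3·0.788^25 = 0.080818
  k=4: C(28,4)·0.212^4·0.788^24 = 0.135893
1 − 0.262182 = 0.737818

0.7378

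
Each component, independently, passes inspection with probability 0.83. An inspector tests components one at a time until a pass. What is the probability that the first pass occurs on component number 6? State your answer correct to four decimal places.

Geometric (trials to first success), p = 0.83.
P(Y = 6) = (1−p)^5 · p = 0.00014199 · 0.83 = 0.000118

0.0001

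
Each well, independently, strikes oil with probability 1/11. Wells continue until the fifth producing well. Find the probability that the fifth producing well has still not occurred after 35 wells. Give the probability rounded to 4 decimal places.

Needing more than 35 wells ⇔ fewer than 5 successes in the first 35. With X ~ Binomial(35, 0.090909), P(Y > 35) = P(X ≤ 4).
  k=0: C(35,0)·0.090909^0·0.909091^35 = 0.035584
  k=1: C(35,1)·0.090909^1·0.909091^34 = 0.124544
  k=2: C(35,2)·0.090909^2·0.909091^33 = 0.211725
  k=3: C(35,3)·0.090909^3·0.909091^32 = 0.232898
  k=4: C(35,4)·0.090909^4·0.909091^31 = 0.186318
P(X ≤ 4) = 0.791070

0.7911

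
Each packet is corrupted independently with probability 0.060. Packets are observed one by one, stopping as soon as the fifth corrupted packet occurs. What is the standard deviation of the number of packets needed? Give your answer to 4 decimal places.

36.1325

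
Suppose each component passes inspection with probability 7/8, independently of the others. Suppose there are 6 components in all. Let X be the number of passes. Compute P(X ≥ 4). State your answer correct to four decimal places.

0.9709

X ~ Binomial(6, 0.875); P(X ≥ 4) = Σ C(6,k) p^k (1−p)^(6−k) over k:
  k=4: C(6,4)·0.875^4·0.125^2 = 0.137386
  k=5: C(6,5)·0.875^5·0.125^1 = 0.384682
  k=6: C(6,6)·0.875^6·0.125^0 = 0.448795
Total = 0.970863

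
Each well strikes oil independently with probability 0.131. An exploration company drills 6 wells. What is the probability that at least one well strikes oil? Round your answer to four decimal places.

P(at least one) = 1 − P(none) = 1 − (1 − 0.131)^6
= 1 − 0.430644 = 0.569356

0.5694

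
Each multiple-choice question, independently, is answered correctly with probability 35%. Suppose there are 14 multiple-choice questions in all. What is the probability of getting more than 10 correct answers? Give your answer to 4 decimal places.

0.0011

X ~ Binomial(14, 0.35); P(X ≥ 11) = Σ C(14,k) p^k (1−p)^(14−k) over k:
  k=11: C(14,11)·0.35^11·0.65^3 = 0.000965
  k=12: C(14,12)·0.35^12·0.65^2 = 0.000130
  k=13: C(14,13)·0.35^13·0.65^1 = 0.000011
  k=14: C(14,14)·0.35^14·0.65^0 = 0.000000
Total = 0.001106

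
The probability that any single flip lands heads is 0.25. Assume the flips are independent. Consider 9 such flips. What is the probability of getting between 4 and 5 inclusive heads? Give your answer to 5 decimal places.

X ~ Binomial(9, 0.25); P(4 ≤ X ≤ 5) = Σ C(9,k) p^k (1−p)^(9−k) over k:
  k=4: C(9,4)·0.25^4·0.75^5 = 0.1167984
  k=5: C(9,5)·0.25^5·0.75^4 = 0.0389328
Total = 0.1557312

0.15573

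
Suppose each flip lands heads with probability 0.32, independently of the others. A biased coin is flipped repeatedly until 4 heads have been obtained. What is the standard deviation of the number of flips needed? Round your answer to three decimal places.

Y = total flips until the fourth success; negative binomial with r=4, p=0.32.
SD(Y) = √[r(1−p)/p²] = √(26.56250) = 5.15388

5.154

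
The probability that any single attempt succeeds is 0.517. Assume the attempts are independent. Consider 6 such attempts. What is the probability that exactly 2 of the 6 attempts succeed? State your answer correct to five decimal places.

0.21820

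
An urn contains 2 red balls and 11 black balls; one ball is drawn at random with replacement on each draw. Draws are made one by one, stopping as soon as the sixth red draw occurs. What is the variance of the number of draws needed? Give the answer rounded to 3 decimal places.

Y = total draws until the sixth success; negative binomial with r=6, p=0.153846.
Var(Y) = r(1−p)/p² = 6·0.846154 / 0.153846² = 214.50000

214.500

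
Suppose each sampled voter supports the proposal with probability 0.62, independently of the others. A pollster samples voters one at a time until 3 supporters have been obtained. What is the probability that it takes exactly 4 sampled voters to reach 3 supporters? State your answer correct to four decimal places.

Y = trial on which the third success occurs; negative binomial, r=3, p=0.62.
P(Y=4) = C(3,2) · p^3 · (1−p)^1
= 3 · 0.23833 · 0.38 = 0.271694

0.2717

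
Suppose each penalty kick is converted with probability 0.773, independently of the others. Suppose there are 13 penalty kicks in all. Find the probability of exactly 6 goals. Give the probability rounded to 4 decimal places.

0.0114

X ~ Binomial(n=13, p=0.773).
P(X=6) = C(13,6) · p^6 · (1−p)^7
= 1716 · 0.21334 · 3.1059e-05 = 0.011370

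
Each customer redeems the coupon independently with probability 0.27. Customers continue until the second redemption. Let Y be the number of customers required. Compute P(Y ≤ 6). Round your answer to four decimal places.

Finishing within 6 customers ⇔ at least 2 successes in the first 6. With X ~ Binomial(6, 0.27), P(Y ≤ 6) = 1 − P(X ≤ 1).
  k=0: C(6,0)·0.27^0·0.73^6 = 0.151334
  k=1: C(6,1)·0.27^1·0.73^5 = 0.335838
1 − 0.487172 = 0.512828

0.5128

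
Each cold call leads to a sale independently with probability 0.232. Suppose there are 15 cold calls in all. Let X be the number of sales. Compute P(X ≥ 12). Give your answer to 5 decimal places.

X ~ Binomial(15, 0.232); P(X ≥ 12) = Σ C(15,k) p^k (1−p)^(15−k) over k:
  k=12: C(15,12)·0.232^12·0.768^3 = 0.0000050
  k=13: C(15,13)·0.232^13·0.768^2 = 0.0000003
  k=14: C(15,14)·0.232^14·0.768^1 = 0.0000000
  k=15: C(15,15)·0.232^15·0.768^0 = 0.0000000
Total = 0.0000054

0.00001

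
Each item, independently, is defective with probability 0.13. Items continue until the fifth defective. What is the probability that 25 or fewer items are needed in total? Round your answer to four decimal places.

0.2183

Finishing within 25 items ⇔ at least 5 successes in the first 25. With X ~ Binomial(25, 0.13), P(Y ≤ 25) = 1 − P(X ≤ 4).
  k=0: C(25,0)·0.13^0·0.87^25 = 0.030760
  k=1: C(25,1)·0.13^1·0.87^24 = 0.114907
  k=2: C(25,2)·0.13^2·0.87^23 = 0.206040
  k=3: C(25,3)·0.13^3·0.87^22 = 0.236038
  k=4: C(25,4)·0.13^4·0.87^21 = 0.193985
1 − 0.781729 = 0.218271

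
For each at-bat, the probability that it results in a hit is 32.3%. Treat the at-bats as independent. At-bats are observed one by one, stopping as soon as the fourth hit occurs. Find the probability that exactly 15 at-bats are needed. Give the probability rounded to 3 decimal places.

Y = trial on which the fourth success occurs; negative binomial, r=4, p=0.323.
P(Y=15) = C(14,3) · p^4 · (1−p)^11
= 364 · 0.010885 · 0.013692 = 0.05425

0.054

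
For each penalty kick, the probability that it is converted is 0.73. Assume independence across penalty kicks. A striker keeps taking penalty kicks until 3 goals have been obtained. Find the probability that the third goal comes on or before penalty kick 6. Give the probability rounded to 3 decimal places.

0.951

Finishing within 6 penalty kicks ⇔ at least 3 successes in the first 6. With X ~ Binomial(6, 0.73), P(Y ≤ 6) = 1 − P(X ≤ 2).
  k=0: C(6,0)·0.73^0·0.27^6 = 0.00039
  k=1: C(6,1)·0.73^1·0.27^5 = 0.00628
  k=2: C(6,2)·0.73^2·0.27^4 = 0.04248
1 − 0.04915 = 0.95085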